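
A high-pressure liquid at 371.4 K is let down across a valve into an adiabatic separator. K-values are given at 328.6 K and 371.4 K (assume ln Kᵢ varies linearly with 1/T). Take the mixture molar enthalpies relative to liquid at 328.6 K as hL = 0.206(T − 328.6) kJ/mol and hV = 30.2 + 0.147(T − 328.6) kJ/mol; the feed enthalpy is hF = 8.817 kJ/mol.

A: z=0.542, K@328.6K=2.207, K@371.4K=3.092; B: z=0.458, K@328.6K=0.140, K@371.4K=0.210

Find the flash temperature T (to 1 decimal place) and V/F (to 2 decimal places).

Adiabatic flash: solve Rachford–Rice at each trial T, then check hF = ψ·hV(T) + (1−ψ)·hL(T).
  T = 328.6 K: K = (2.207, 0.140), RR gives ψ = 0.251, H_out = 7.574 kJ/mol
  T = 371.4 K: K = (3.092, 0.210), RR gives ψ = 0.467, H_out = 21.745 kJ/mol
  T = 350.0 K: K = (2.639, 0.174), RR gives ψ = 0.376, H_out = 15.303 kJ/mol
  T = 339.3 K: K = (2.420, 0.156), RR gives ψ = 0.320, H_out = 11.668 kJ/mol
  T = 334.0 K: K = (2.314, 0.148), RR gives ψ = 0.288, H_out = 9.710 kJ/mol
  T = 331.3 K: K = (2.260, 0.144), RR gives ψ = 0.270, H_out = 8.662 kJ/mol
  T = 332.6 K: K = (2.286, 0.146), RR gives ψ = 0.279, H_out = 9.171 kJ/mol
Linear interpolation between T = 331.3 (H_out = 8.662) and T = 332.6 (H_out = 9.171) on hF = 8.817 gives T ≈ 331.7 K, at which ψ = 0.27.

T = 331.7 K, V/F = 0.27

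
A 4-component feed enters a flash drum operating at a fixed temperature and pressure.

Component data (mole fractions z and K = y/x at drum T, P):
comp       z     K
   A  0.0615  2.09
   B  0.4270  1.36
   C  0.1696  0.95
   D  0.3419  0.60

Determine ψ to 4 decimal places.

ψ = 0.4616

Rachford–Rice: g(ψ) = Σ zᵢ(Kᵢ−1)/(1+ψ(Kᵢ−1)) = 0.
g(0) = ΣzᵢKᵢ − 1 = 0.0755 and g(1) = 1 − Σzᵢ/Kᵢ = -0.0918, so a root lies in (0, 1).
Newton iteration, ψ⁰ = 0.45:
  ψ = 0.4500: g = 0.00181, g' = -0.1557 → ψ = 0.4616
Converged at ψ = 0.4616.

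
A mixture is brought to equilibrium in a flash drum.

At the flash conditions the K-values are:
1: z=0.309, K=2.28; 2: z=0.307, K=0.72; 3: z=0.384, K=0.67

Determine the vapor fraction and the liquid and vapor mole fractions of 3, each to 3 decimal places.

Let ψ = V/F and solve Σ zᵢ(Kᵢ−1)/(1+ψ(Kᵢ−1)) = 0.
Check two-phase: ΣzᵢKᵢ = 1.183 > 1 and Σzᵢ/Kᵢ = 1.135 > 1, so g(0) = 0.183 > 0 and g(1) = -0.135 < 0.
Newton iteration, ψ⁰ = 0.5:
  ψ = 0.500: g = -0.0105, g' = -0.281 → ψ = 0.462
  ψ = 0.462: g = 0.0002, g' = -0.290 → ψ = 0.463
Converged at ψ = 0.463.
Compositions from xᵢ = zᵢ/(1+ψ(Kᵢ−1)), yᵢ = Kᵢxᵢ:
  1: x = 0.194, y = 0.442
  2: x = 0.353, y = 0.254
  3: x = 0.453, y = 0.304

ψ = 0.463, x_3 = 0.453, y_3 = 0.304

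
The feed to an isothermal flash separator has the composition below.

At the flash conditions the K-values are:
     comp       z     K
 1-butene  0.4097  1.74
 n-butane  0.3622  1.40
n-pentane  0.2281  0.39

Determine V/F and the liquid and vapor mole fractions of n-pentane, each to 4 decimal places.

Rachford–Rice: g(V/F) = Σ zᵢ(Kᵢ−1)/(1+V/F(Kᵢ−1)) = 0.
Feasibility: ΣzᵢKᵢ = 1.3089, Σzᵢ/Kᵢ = 1.0790 — both > 1, two phases present.
Newton–Raphson from V/F = 0.37:
  V/F = 0.3700: g = 0.18451, g' = -0.3238 → V/F = 0.9398
  V/F = 0.9398: g = -0.04197, g' = -0.5748 → V/F = 0.8668
  V/F = 0.8668: g = -0.00298, g' = -0.4974 → V/F = 0.8608
Converged at V/F = 0.8608.
Compositions from xᵢ = zᵢ/(1+V/F(Kᵢ−1)), yᵢ = Kᵢxᵢ:
  1-butene: x = 0.2503, y = 0.4355
  n-butane: x = 0.2694, y = 0.3772
  n-pentane: x = 0.4803, y = 0.1873

V/F = 0.8608, x_n-pentane = 0.4803, y_n-pentane = 0.1873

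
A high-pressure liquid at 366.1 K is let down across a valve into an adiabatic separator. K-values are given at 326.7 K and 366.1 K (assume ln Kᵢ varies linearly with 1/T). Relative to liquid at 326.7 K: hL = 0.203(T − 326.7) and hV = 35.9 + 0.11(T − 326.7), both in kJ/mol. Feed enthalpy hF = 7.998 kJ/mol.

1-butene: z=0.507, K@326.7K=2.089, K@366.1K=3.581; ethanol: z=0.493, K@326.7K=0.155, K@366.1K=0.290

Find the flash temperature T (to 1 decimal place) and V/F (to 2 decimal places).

T = 330.6 K, V/F = 0.20

Adiabatic flash: solve Rachford–Rice at each trial T, then check hF = ψ·hV(T) + (1−ψ)·hL(T).
  T = 326.7 K: K = (2.089, 0.155), RR gives ψ = 0.147, H_out = 5.288 kJ/mol
  T = 366.1 K: K = (3.581, 0.290), RR gives ψ = 0.523, H_out = 24.860 kJ/mol
  T = 346.4 K: K = (2.777, 0.216), RR gives ψ = 0.369, H_out = 16.575 kJ/mol
  T = 336.5 K: K = (2.417, 0.184), RR gives ψ = 0.273, H_out = 11.546 kJ/mol
  T = 331.6 K: K = (2.249, 0.169), RR gives ψ = 0.215, H_out = 8.632 kJ/mol
  T = 329.1 K: K = (2.167, 0.162), RR gives ψ = 0.182, H_out = 6.989 kJ/mol
  T = 330.4 K: K = (2.210, 0.165), RR gives ψ = 0.200, H_out = 7.859 kJ/mol
Linear interpolation between T = 330.4 (H_out = 7.859) and T = 331.6 (H_out = 8.632) on hF = 7.998 gives T ≈ 330.6 K, at which ψ = 0.20.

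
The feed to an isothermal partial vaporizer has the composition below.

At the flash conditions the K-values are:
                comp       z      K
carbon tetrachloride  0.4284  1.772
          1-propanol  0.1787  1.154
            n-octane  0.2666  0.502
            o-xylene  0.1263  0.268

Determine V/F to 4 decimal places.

V/F = 0.3537

Material balance + equilibrium reduce to Σ zᵢ(Kᵢ−1)/(1+V/F(Kᵢ−1)) = 0.
Check two-phase: ΣzᵢKᵢ = 1.1330 > 1 and Σzᵢ/Kᵢ = 1.3990 > 1, so g(0) = 0.1330 > 0 and g(1) = -0.3990 < 0.
Iterate (Newton) starting at V/F = 0.5:
  V/F = 0.5000: g = -0.05844, g' = -0.4222 → V/F = 0.3616
  V/F = 0.3616: g = -0.00303, g' = -0.3834 → V/F = 0.3537
Converged at V/F = 0.3537.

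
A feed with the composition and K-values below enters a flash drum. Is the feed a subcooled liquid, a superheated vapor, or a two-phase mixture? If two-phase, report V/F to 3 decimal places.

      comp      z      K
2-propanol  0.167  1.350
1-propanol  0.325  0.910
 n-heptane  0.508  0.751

subcooled liquid

ΣzᵢKᵢ = 0.903; Σzᵢ/Kᵢ = 1.157.
Since ΣzᵢKᵢ < 1 the mixture is below its bubble point — single liquid phase.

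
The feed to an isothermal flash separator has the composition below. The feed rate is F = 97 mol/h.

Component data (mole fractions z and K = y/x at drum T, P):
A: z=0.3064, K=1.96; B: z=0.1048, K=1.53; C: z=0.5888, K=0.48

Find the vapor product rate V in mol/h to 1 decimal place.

V = 9.3 mol/h

Let β = V/F and solve Σ zᵢ(Kᵢ−1)/(1+β(Kᵢ−1)) = 0.
Feasibility: ΣzᵢKᵢ = 1.0435, Σzᵢ/Kᵢ = 1.4515 — both > 1, two phases present.
Newton iteration, β⁰ = 0.5:
  β = 0.5000: g = -0.17110, g' = -0.4381 → β = 0.1094
  β = 0.1094: g = -0.00596, g' = -0.4365 → β = 0.0958
Converged at β = 0.0958.
Then V = β·F = 0.0958·97 = 9.3 mol/h and L = F − V = 87.7 mol/h.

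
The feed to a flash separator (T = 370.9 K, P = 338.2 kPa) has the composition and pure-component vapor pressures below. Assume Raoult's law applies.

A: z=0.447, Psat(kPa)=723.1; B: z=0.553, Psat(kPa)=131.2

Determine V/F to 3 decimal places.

Raoult's law: Kᵢ = Pᵢˢᵃᵗ/P = Pᵢˢᵃᵗ/338.2.
  K_A = 723.1/338.2 = 2.13808, K_B = 131.2/338.2 = 0.38794
Rachford–Rice: g(V/F) = Σ zᵢ(Kᵢ−1)/(1+V/F(Kᵢ−1)) = 0.
g(0) = ΣzᵢKᵢ − 1 = 0.170 and g(1) = 1 − Σzᵢ/Kᵢ = -0.635, so a root lies in (0, 1).
Binary case is linear: z₁(K₁−1)(1+V/F(K₂−1)) + z₂(K₂−1)(1+V/F(K₁−1)) = 0
⇒ V/F = [z₁(K₁−1)+z₂(K₂−1)] / [−(K₁−1)(K₂−1)] = 0.1703/0.6966 = 0.244

V/F = 0.244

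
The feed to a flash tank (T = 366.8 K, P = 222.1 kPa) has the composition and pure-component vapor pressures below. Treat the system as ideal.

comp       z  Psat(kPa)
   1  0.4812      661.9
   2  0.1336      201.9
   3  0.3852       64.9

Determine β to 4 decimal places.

Raoult's law: Kᵢ = Pᵢˢᵃᵗ/P = Pᵢˢᵃᵗ/222.1.
  K_1 = 661.9/222.1 = 2.980189, K_2 = 201.9/222.1 = 0.909050, K_3 = 64.9/222.1 = 0.292211
Material balance + equilibrium reduce to Σ zᵢ(Kᵢ−1)/(1+β(Kᵢ−1)) = 0.
Feasibility: ΣzᵢKᵢ = 1.6681, Σzᵢ/Kᵢ = 1.6267 — both > 1, two phases present.
Newton–Raphson from β = 0.32:
  β = 0.3200: g = 0.21828, g' = -1.0307 → β = 0.5318
  β = 0.5318: g = 0.01416, g' = -0.9451 → β = 0.5468
  β = 0.5468: g = -0.00003, g' = -0.9498 → β = 0.5467
Converged at β = 0.5467.

β = 0.5467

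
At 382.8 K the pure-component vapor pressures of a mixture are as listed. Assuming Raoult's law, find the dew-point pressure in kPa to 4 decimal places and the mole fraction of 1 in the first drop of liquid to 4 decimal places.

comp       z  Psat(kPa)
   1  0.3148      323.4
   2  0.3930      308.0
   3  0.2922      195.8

At the dew point ψ → 1, so Σzᵢ/Kᵢ = 1 with Kᵢ = Pᵢˢᵃᵗ/P ⇒ 1/P = Σzᵢ/Pᵢˢᵃᵗ.
1/P = 0.3148/323.4 + 0.3930/308.0 + 0.2922/195.8 = 0.0037417 ⇒ P = 267.2567 kPa
xᵢ = zᵢP/Pᵢˢᵃᵗ ⇒ x_1 = 0.3148·267.2567/323.4 = 0.2601

Pdew = 267.2567 kPa, x_1 = 0.2601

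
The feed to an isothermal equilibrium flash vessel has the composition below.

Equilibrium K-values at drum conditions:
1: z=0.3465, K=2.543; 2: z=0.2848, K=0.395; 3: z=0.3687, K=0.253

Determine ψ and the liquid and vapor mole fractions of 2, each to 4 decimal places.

Let ψ = V/F and solve Σ zᵢ(Kᵢ−1)/(1+ψ(Kᵢ−1)) = 0.
Check two-phase: ΣzᵢKᵢ = 1.0869 > 1 and Σzᵢ/Kᵢ = 2.3146 > 1, so g(0) = 0.0869 > 0 and g(1) = -1.3146 < 0.
Newton iteration, ψ⁰ = 0.5:
  ψ = 0.5000: g = -0.38484, g' = -1.0013 → ψ = 0.1157
  ψ = 0.1157: g = -0.03306, g' = -0.9610 → ψ = 0.0813
  ψ = 0.0813: g = 0.00064, g' = -0.9999 → ψ = 0.0819
Converged at ψ = 0.0819.
Compositions from xᵢ = zᵢ/(1+ψ(Kᵢ−1)), yᵢ = Kᵢxᵢ:
  1: x = 0.3076, y = 0.7823
  2: x = 0.2996, y = 0.1184
  3: x = 0.3927, y = 0.0994

ψ = 0.0819, x_2 = 0.2996, y_2 = 0.1184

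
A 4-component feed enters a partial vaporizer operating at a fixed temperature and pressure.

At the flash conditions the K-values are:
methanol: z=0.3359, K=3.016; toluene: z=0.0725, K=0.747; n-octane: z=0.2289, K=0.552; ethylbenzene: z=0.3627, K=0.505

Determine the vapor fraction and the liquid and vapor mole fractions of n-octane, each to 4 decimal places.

Material balance + equilibrium reduce to Σ zᵢ(Kᵢ−1)/(1+ψ(Kᵢ−1)) = 0.
Feasibility: ΣzᵢKᵢ = 1.3767, Σzᵢ/Kᵢ = 1.3413 — both > 1, two phases present.
Newton–Raphson from ψ = 0.44:
  ψ = 0.4400: g = -0.01904, g' = -0.6058 → ψ = 0.4086
  ψ = 0.4086: g = 0.00029, g' = -0.6247 → ψ = 0.4090
Converged at ψ = 0.4090.
Compositions from xᵢ = zᵢ/(1+ψ(Kᵢ−1)), yᵢ = Kᵢxᵢ:
  methanol: x = 0.1841, y = 0.5552
  toluene: x = 0.0809, y = 0.0604
  n-octane: x = 0.2803, y = 0.1547
  ethylbenzene: x = 0.4548, y = 0.2297

ψ = 0.4090, x_n-octane = 0.2803, y_n-octane = 0.1547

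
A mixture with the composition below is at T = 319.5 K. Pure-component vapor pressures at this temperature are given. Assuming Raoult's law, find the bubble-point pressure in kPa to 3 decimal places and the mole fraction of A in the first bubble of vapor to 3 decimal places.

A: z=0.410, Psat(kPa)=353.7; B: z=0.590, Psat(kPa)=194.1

At the bubble point ψ → 0, so ΣzᵢKᵢ = 1 with Kᵢ = Pᵢˢᵃᵗ/P ⇒ P = ΣzᵢPᵢˢᵃᵗ.
P = 0.410·353.7 + 0.590·194.1 = 259.536 kPa
yᵢ = zᵢPᵢˢᵃᵗ/P ⇒ y_A = 0.410·353.7/259.536 = 0.559

Pbub = 259.536 kPa, y_A = 0.559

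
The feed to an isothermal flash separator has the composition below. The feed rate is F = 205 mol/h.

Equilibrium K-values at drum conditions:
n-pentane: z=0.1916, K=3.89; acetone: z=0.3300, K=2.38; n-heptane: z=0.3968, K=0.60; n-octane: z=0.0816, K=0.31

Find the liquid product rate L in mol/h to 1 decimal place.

Newton–Raphson from ψ = 0.67:
  ψ = 0.6700: g = 0.10366, g' = -0.6081 → ψ = 0.8405
  ψ = 0.8405: g = -0.00079, g' = -0.6350 → ψ = 0.8392
Converged at ψ = 0.8392.
Then V = ψ·F = 0.8392·205 = 172.0 mol/h and L = F − V = 33.0 mol/h.

L = 33.0 mol/h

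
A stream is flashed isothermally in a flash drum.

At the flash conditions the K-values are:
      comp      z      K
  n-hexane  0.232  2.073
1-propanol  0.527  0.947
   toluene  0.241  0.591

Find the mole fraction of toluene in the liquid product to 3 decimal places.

x_toluene = 0.312

Material balance + equilibrium reduce to Σ zᵢ(Kᵢ−1)/(1+β(Kᵢ−1)) = 0.
Check two-phase: ΣzᵢKᵢ = 1.122 > 1 and Σzᵢ/Kᵢ = 1.076 > 1, so g(0) = 0.122 > 0 and g(1) = -0.076 < 0.
Iterate (Newton) starting at β = 0.56:
  β = 0.560: g = -0.0011, g' = -0.174 → β = 0.553
Converged at β = 0.553.
Compositions from xᵢ = zᵢ/(1+β(Kᵢ−1)), yᵢ = Kᵢxᵢ:
  n-hexane: x = 0.146, y = 0.302
  1-propanol: x = 0.543, y = 0.514
  toluene: x = 0.312, y = 0.184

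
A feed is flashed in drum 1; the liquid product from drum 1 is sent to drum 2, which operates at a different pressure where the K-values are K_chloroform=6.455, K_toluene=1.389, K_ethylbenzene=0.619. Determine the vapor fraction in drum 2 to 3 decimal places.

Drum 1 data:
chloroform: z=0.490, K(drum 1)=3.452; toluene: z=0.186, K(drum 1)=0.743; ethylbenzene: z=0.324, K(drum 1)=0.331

Drum 1:
Let ψ₁ = V/F and solve Σ zᵢ(Kᵢ−1)/(1+ψ₁(Kᵢ−1)) = 0.
Feasibility: ΣzᵢKᵢ = 1.937, Σzᵢ/Kᵢ = 1.371 — both > 1, two phases present.
Newton iteration, ψ₁⁰ = 0.38:
  ψ₁ = 0.380: g = 0.2783, g' = -1.065 → ψ₁ = 0.641
  ψ₁ = 0.641: g = 0.0302, g' = -0.908 → ψ₁ = 0.675
  ψ₁ = 0.675: g = -0.0002, g' = -0.918 → ψ₁ = 0.674
Converged at ψ₁ = 0.674.
Drum-1 compositions:
  chloroform: x = 0.185, y = 0.637
  toluene: x = 0.225, y = 0.167
  ethylbenzene: x = 0.590, y = 0.195
Drum-2 feed = drum-1 liquid: z₂ = (0.1847, 0.2250, 0.5904).
Drum 2:
Rachford–Rice: g(ψ₂) = Σ zᵢ(Kᵢ−1)/(1+ψ₂(Kᵢ−1)) = 0.
Check two-phase: ΣzᵢKᵢ = 1.870 > 1 and Σzᵢ/Kᵢ = 1.144 > 1, so g(0) = 0.870 > 0 and g(1) = -0.144 < 0.
Iterate (Newton) starting at ψ₂ = 0.66:
  ψ₂ = 0.660: g = -0.0119, g' = -0.434 → ψ₂ = 0.633
Converged at ψ₂ = 0.633.
  chloroform: x = 0.041, y = 0.268
  toluene: x = 0.181, y = 0.251
  ethylbenzene: x = 0.778, y = 0.482

V/F (drum 2) = 0.633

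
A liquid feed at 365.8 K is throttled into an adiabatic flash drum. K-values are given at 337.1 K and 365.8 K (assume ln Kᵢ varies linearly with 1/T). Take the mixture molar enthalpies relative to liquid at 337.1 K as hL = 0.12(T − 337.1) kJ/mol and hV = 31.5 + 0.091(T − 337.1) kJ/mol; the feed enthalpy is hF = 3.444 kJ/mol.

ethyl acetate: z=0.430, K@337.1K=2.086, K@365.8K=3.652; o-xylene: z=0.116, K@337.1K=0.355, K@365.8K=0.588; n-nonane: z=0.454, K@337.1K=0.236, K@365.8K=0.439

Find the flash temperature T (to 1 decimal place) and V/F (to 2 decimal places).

T = 339.0 K, V/F = 0.10

Adiabatic flash: solve Rachford–Rice at each trial T, then check hF = ψ·hV(T) + (1−ψ)·hL(T).
  T = 337.1 K: K = (2.086, 0.355, 0.236), RR gives ψ = 0.056, H_out = 1.773 kJ/mol
  T = 365.8 K: K = (3.652, 0.588, 0.439), RR gives ψ = 0.591, H_out = 21.568 kJ/mol
  T = 351.5 K: K = (2.795, 0.462, 0.326), RR gives ψ = 0.347, H_out = 12.502 kJ/mol
  T = 344.3 K: K = (2.422, 0.406, 0.278), RR gives ψ = 0.217, H_out = 7.645 kJ/mol
  T = 340.7 K: K = (2.249, 0.380, 0.257), RR gives ψ = 0.142, H_out = 4.893 kJ/mol
  T = 338.9 K: K = (2.167, 0.367, 0.246), RR gives ψ = 0.101, H_out = 3.388 kJ/mol
Linear interpolation between T = 338.9 (H_out = 3.388) and T = 340.7 (H_out = 4.893) on hF = 3.444 gives T ≈ 339.0 K, at which ψ = 0.10.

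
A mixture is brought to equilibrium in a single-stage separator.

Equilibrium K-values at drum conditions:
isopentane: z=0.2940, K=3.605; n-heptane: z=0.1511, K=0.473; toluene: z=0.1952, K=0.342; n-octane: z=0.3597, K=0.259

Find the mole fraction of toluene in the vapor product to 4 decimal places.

Rachford–Rice: g(V/F) = Σ zᵢ(Kᵢ−1)/(1+V/F(Kᵢ−1)) = 0.
g(0) = ΣzᵢKᵢ − 1 = 0.2913 and g(1) = 1 − Σzᵢ/Kᵢ = -1.3606, so a root lies in (0, 1).
Newton–Raphson from V/F = 0.37:
  V/F = 0.3700: g = -0.24593, g' = -1.1046 → V/F = 0.1474
  V/F = 0.1474: g = 0.02564, g' = -1.4436 → V/F = 0.1651
  V/F = 0.1651: g = 0.00050, g' = -1.3886 → V/F = 0.1655
Converged at V/F = 0.1655.
Compositions from xᵢ = zᵢ/(1+V/F(Kᵢ−1)), yᵢ = Kᵢxᵢ:
  isopentane: x = 0.2054, y = 0.7406
  n-heptane: x = 0.1655, y = 0.0783
  toluene: x = 0.2191, y = 0.0749
  n-octane: x = 0.4100, y = 0.1062

y_toluene = 0.0749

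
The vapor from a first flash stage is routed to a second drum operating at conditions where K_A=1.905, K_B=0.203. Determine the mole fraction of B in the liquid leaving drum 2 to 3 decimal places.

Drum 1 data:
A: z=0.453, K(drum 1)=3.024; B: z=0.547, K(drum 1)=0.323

x_B (drum 2) = 0.532

Drum 1:
Material balance + equilibrium reduce to Σ zᵢ(Kᵢ−1)/(1+ψ₁(Kᵢ−1)) = 0.
g(0) = ΣzᵢKᵢ − 1 = 0.547 and g(1) = 1 − Σzᵢ/Kᵢ = -0.843, so a root lies in (0, 1).
Binary case is linear: z₁(K₁−1)(1+ψ₁(K₂−1)) + z₂(K₂−1)(1+ψ₁(K₁−1)) = 0
⇒ ψ₁ = [z₁(K₁−1)+z₂(K₂−1)] / [−(K₁−1)(K₂−1)] = 0.5466/1.3702 = 0.399
Drum-1 compositions:
  A: x = 0.251, y = 0.758
  B: x = 0.749, y = 0.242
Drum-2 feed = drum-1 vapor: z₂ = (0.7580, 0.2420).
Drum 2:
Rachford–Rice: g(ψ₂) = Σ zᵢ(Kᵢ−1)/(1+ψ₂(Kᵢ−1)) = 0.
g(0) = ΣzᵢKᵢ − 1 = 0.493 and g(1) = 1 − Σzᵢ/Kᵢ = -0.590, so a root lies in (0, 1).
Binary case is linear: z₁(K₁−1)(1+ψ₂(K₂−1)) + z₂(K₂−1)(1+ψ₂(K₁−1)) = 0
⇒ ψ₂ = [z₁(K₁−1)+z₂(K₂−1)] / [−(K₁−1)(K₂−1)] = 0.4930/0.7213 = 0.684
  A: x = 0.468, y = 0.892
  B: x = 0.532, y = 0.108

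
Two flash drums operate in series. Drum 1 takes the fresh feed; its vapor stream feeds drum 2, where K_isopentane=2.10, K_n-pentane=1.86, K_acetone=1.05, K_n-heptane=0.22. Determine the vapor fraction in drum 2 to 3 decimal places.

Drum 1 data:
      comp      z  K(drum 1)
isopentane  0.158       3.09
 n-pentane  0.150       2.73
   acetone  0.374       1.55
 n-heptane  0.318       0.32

V/F (drum 2) = 0.565

Drum 1:
Let ψ₁ = V/F and solve Σ zᵢ(Kᵢ−1)/(1+ψ₁(Kᵢ−1)) = 0.
Feasibility: ΣzᵢKᵢ = 1.579, Σzᵢ/Kᵢ = 1.341 — both > 1, two phases present.
Iterate (Newton) starting at ψ₁ = 0.5:
  ψ₁ = 0.500: g = 0.1343, g' = -0.701 → ψ₁ = 0.692
  ψ₁ = 0.692: g = -0.0060, g' = -0.792 → ψ₁ = 0.684
Converged at ψ₁ = 0.684.
Drum-1 compositions:
  isopentane: x = 0.065, y = 0.201
  n-pentane: x = 0.069, y = 0.188
  acetone: x = 0.272, y = 0.421
  n-heptane: x = 0.594, y = 0.190
Drum-2 feed = drum-1 vapor: z₂ = (0.2010, 0.1876, 0.4212, 0.1902).
Drum 2:
Material balance + equilibrium reduce to Σ zᵢ(Kᵢ−1)/(1+ψ₂(Kᵢ−1)) = 0.
Feasibility: ΣzᵢKᵢ = 1.255, Σzᵢ/Kᵢ = 1.462 — both > 1, two phases present.
Iterate (Newton) starting at ψ₂ = 0.44:
  ψ₂ = 0.440: g = 0.0607, g' = -0.453 → ψ₂ = 0.574
  ψ₂ = 0.574: g = -0.0047, g' = -0.534 → ψ₂ = 0.565
Converged at ψ₂ = 0.565.
  isopentane: x = 0.124, y = 0.260
  n-pentane: x = 0.126, y = 0.235
  acetone: x = 0.410, y = 0.430
  n-heptane: x = 0.340, y = 0.075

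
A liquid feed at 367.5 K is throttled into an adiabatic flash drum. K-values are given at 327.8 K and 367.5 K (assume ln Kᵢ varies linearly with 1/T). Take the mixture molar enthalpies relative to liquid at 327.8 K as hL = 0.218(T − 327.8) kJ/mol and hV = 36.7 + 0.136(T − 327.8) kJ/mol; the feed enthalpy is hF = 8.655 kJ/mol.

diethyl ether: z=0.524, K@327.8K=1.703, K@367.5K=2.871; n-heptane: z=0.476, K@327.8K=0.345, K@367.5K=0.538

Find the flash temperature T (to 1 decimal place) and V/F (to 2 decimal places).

Adiabatic flash: solve Rachford–Rice at each trial T, then check hF = ψ·hV(T) + (1−ψ)·hL(T).
  T = 327.8 K: K = (1.703, 0.345), RR gives ψ = 0.123, H_out = 4.510 kJ/mol
  T = 367.5 K: K = (2.871, 0.538), RR gives ψ = 0.880, H_out = 38.079 kJ/mol
  T = 347.6 K: K = (2.243, 0.436), RR gives ψ = 0.546, H_out = 23.477 kJ/mol
  T = 337.7 K: K = (1.962, 0.389), RR gives ψ = 0.363, H_out = 15.195 kJ/mol
  T = 332.8 K: K = (1.831, 0.367), RR gives ψ = 0.255, H_out = 10.351 kJ/mol
  T = 330.3 K: K = (1.766, 0.356), RR gives ψ = 0.193, H_out = 7.571 kJ/mol
  T = 331.6 K: K = (1.800, 0.362), RR gives ψ = 0.226, H_out = 9.048 kJ/mol
  T = 331.0 K: K = (1.784, 0.359), RR gives ψ = 0.211, H_out = 8.375 kJ/mol
Linear interpolation between T = 331.0 (H_out = 8.375) and T = 331.6 (H_out = 9.048) on hF = 8.655 gives T ≈ 331.2 K, at which ψ = 0.22.

T = 331.2 K, V/F = 0.22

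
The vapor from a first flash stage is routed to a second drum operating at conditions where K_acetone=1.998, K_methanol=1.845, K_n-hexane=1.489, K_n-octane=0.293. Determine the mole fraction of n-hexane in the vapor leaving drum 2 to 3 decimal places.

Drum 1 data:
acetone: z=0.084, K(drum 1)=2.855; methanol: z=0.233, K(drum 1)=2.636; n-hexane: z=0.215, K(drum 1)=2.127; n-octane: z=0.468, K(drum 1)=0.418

y_n-hexane (drum 2) = 0.319

Drum 1:
Rachford–Rice: g(ψ₁) = Σ zᵢ(Kᵢ−1)/(1+ψ₁(Kᵢ−1)) = 0.
Check two-phase: ΣzᵢKᵢ = 1.507 > 1 and Σzᵢ/Kᵢ = 1.339 > 1, so g(0) = 0.507 > 0 and g(1) = -0.339 < 0.
Iterate (Newton) starting at ψ₁ = 0.39:
  ψ₁ = 0.390: g = 0.1391, g' = -0.727 → ψ₁ = 0.581
  ψ₁ = 0.581: g = 0.0051, g' = -0.693 → ψ₁ = 0.589
Converged at ψ₁ = 0.589.
Drum-1 compositions:
  acetone: x = 0.040, y = 0.115
  methanol: x = 0.119, y = 0.313
  n-hexane: x = 0.129, y = 0.275
  n-octane: x = 0.712, y = 0.298
Drum-2 feed = drum-1 vapor: z₂ = (0.1146, 0.3129, 0.2749, 0.2976).
Drum 2:
Rachford–Rice: g(ψ₂) = Σ zᵢ(Kᵢ−1)/(1+ψ₂(Kᵢ−1)) = 0.
g(0) = ΣzᵢKᵢ − 1 = 0.303 and g(1) = 1 − Σzᵢ/Kᵢ = -0.427, so a root lies in (0, 1).
Newton iteration, ψ₂⁰ = 0.5:
  ψ₂ = 0.500: g = 0.0448, g' = -0.560 → ψ₂ = 0.580
  ψ₂ = 0.580: g = -0.0020, g' = -0.614 → ψ₂ = 0.577
Converged at ψ₂ = 0.577.
  acetone: x = 0.073, y = 0.145
  methanol: x = 0.210, y = 0.388
  n-hexane: x = 0.214, y = 0.319
  n-octane: x = 0.502, y = 0.147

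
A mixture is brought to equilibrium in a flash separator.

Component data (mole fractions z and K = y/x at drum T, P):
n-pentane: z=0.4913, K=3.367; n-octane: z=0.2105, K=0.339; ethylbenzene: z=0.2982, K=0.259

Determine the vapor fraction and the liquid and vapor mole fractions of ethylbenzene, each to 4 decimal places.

ψ = 0.4780, x_ethylbenzene = 0.4618, y_ethylbenzene = 0.1196

Material balance + equilibrium reduce to Σ zᵢ(Kᵢ−1)/(1+ψ(Kᵢ−1)) = 0.
Feasibility: ΣzᵢKᵢ = 1.8028, Σzᵢ/Kᵢ = 1.9182 — both > 1, two phases present.
Iterate (Newton) starting at ψ = 0.4:
  ψ = 0.4000: g = 0.09414, g' = -1.2270 → ψ = 0.4767
  ψ = 0.4767: g = 0.00156, g' = -1.1951 → ψ = 0.4780
Converged at ψ = 0.4780.
Compositions from xᵢ = zᵢ/(1+ψ(Kᵢ−1)), yᵢ = Kᵢxᵢ:
  n-pentane: x = 0.2305, y = 0.7761
  n-octane: x = 0.3077, y = 0.1043
  ethylbenzene: x = 0.4618, y = 0.1196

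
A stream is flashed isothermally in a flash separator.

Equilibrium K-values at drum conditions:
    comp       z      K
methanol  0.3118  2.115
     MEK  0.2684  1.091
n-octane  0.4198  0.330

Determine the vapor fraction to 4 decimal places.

Let ψ = V/F and solve Σ zᵢ(Kᵢ−1)/(1+ψ(Kᵢ−1)) = 0.
Check two-phase: ΣzᵢKᵢ = 1.0908 > 1 and Σzᵢ/Kᵢ = 1.6656 > 1, so g(0) = 0.0908 > 0 and g(1) = -0.6656 < 0.
Iterate (Newton) starting at ψ = 0.69:
  ψ = 0.6900: g = -0.30362, g' = -0.7776 → ψ = 0.2995
  ψ = 0.2995: g = -0.06749, g' = -0.5149 → ψ = 0.1685
  ψ = 0.1685: g = -0.00031, g' = -0.5163 → ψ = 0.1679
Converged at ψ = 0.1679.

ψ = 0.1679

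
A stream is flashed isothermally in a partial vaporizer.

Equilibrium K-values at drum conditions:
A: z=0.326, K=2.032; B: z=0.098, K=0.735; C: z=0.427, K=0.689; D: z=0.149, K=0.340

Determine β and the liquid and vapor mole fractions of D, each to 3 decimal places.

β = 0.191, x_D = 0.170, y_D = 0.058

Material balance + equilibrium reduce to Σ zᵢ(Kᵢ−1)/(1+β(Kᵢ−1)) = 0.
g(0) = ΣzᵢKᵢ − 1 = 0.079 and g(1) = 1 − Σzᵢ/Kᵢ = -0.352, so a root lies in (0, 1).
Newton–Raphson from β = 0.5:
  β = 0.500: g = -0.1120, g' = -0.363 → β = 0.191
Converged at β = 0.191.
Compositions from xᵢ = zᵢ/(1+β(Kᵢ−1)), yᵢ = Kᵢxᵢ:
  A: x = 0.272, y = 0.553
  B: x = 0.103, y = 0.076
  C: x = 0.454, y = 0.313
  D: x = 0.170, y = 0.058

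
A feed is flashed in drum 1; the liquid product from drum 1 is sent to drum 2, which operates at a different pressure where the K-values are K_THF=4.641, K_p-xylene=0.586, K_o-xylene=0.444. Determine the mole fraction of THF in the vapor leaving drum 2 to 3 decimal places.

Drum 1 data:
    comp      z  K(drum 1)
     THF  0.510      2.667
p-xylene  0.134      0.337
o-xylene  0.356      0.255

y_THF (drum 2) = 0.580

Drum 1:
Iterate (Newton) starting at ψ₁ = 0.51:
  ψ₁ = 0.510: g = -0.1025, g' = -1.062 → ψ₁ = 0.414
  ψ₁ = 0.414: g = -0.0025, g' = -1.021 → ψ₁ = 0.411
Converged at ψ₁ = 0.411.
Drum-1 compositions:
  THF: x = 0.303, y = 0.807
  p-xylene: x = 0.184, y = 0.062
  o-xylene: x = 0.513, y = 0.131
Drum-2 feed = drum-1 liquid: z₂ = (0.3026, 0.1842, 0.5132).
Drum 2:
Rachford–Rice: g(ψ₂) = Σ zᵢ(Kᵢ−1)/(1+ψ₂(Kᵢ−1)) = 0.
Feasibility: ΣzᵢKᵢ = 1.740, Σzᵢ/Kᵢ = 1.535 — both > 1, two phases present.
Newton–Raphson from ψ₂ = 0.5:
  ψ₂ = 0.500: g = -0.1007, g' = -0.859 → ψ₂ = 0.383
  ψ₂ = 0.383: g = 0.0073, g' = -1.001 → ψ₂ = 0.390
Converged at ψ₂ = 0.390.
  THF: x = 0.125, y = 0.580
  p-xylene: x = 0.220, y = 0.129
  o-xylene: x = 0.655, y = 0.291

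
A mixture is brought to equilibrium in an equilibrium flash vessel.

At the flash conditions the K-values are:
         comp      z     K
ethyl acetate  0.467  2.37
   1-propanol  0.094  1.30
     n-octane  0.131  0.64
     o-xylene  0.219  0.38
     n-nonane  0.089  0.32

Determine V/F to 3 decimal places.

Material balance + equilibrium reduce to Σ zᵢ(Kᵢ−1)/(1+V/F(Kᵢ−1)) = 0.
Feasibility: ΣzᵢKᵢ = 1.425, Σzᵢ/Kᵢ = 1.328 — both > 1, two phases present.
Newton iteration, V/F⁰ = 0.66:
  V/F = 0.660: g = -0.0419, g' = -0.653 → V/F = 0.596
  V/F = 0.596: g = -0.0009, g' = -0.627 → V/F = 0.594
Converged at V/F = 0.594.

V/F = 0.594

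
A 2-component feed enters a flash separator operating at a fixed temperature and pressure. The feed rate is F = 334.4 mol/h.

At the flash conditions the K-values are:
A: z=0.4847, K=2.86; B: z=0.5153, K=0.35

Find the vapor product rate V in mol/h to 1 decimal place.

V = 156.7 mol/h

Material balance + equilibrium reduce to Σ zᵢ(Kᵢ−1)/(1+V/F(Kᵢ−1)) = 0.
Feasibility: ΣzᵢKᵢ = 1.5666, Σzᵢ/Kᵢ = 1.6418 — both > 1, two phases present.
Binary case is linear: z₁(K₁−1)(1+V/F(K₂−1)) + z₂(K₂−1)(1+V/F(K₁−1)) = 0
⇒ V/F = [z₁(K₁−1)+z₂(K₂−1)] / [−(K₁−1)(K₂−1)] = 0.56660/1.20900 = 0.4686
Then V = V/F·F = 0.4686·334.4 = 156.7 mol/h and L = F − V = 177.7 mol/h.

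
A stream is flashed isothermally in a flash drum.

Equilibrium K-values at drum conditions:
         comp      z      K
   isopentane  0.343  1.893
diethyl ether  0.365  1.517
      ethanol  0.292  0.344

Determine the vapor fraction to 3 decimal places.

Material balance + equilibrium reduce to Σ zᵢ(Kᵢ−1)/(1+ψ(Kᵢ−1)) = 0.
Feasibility: ΣzᵢKᵢ = 1.303, Σzᵢ/Kᵢ = 1.271 — both > 1, two phases present.
Newton iteration, ψ⁰ = 0.33:
  ψ = 0.330: g = 0.1533, g' = -0.439 → ψ = 0.679
  ψ = 0.679: g = -0.0151, g' = -0.568 → ψ = 0.653
  ψ = 0.653: g = -0.0003, g' = -0.548 → ψ = 0.652
Converged at ψ = 0.652.

ψ = 0.652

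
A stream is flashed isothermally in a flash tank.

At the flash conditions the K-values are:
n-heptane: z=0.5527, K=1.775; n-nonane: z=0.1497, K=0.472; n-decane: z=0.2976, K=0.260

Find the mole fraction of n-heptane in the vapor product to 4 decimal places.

y_n-heptane = 0.8243

Material balance + equilibrium reduce to Σ zᵢ(Kᵢ−1)/(1+V/F(Kᵢ−1)) = 0.
Feasibility: ΣzᵢKᵢ = 1.1291, Σzᵢ/Kᵢ = 1.7732 — both > 1, two phases present.
Newton–Raphson from V/F = 0.5:
  V/F = 0.5000: g = -0.14824, g' = -0.6601 → V/F = 0.2754
  V/F = 0.2754: g = -0.01609, g' = -0.5397 → V/F = 0.2456
  V/F = 0.2456: g = -0.00011, g' = -0.5328 → V/F = 0.2454
Converged at V/F = 0.2454.
Compositions from xᵢ = zᵢ/(1+V/F(Kᵢ−1)), yᵢ = Kᵢxᵢ:
  n-heptane: x = 0.4644, y = 0.8243
  n-nonane: x = 0.1720, y = 0.0812
  n-decane: x = 0.3636, y = 0.0945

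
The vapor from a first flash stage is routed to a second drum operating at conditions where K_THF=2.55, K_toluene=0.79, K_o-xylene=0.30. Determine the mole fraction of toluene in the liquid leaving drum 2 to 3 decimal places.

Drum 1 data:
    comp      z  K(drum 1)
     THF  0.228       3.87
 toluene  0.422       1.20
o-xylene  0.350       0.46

x_toluene (drum 2) = 0.475

Drum 1:
Rachford–Rice: g(ψ₁) = Σ zᵢ(Kᵢ−1)/(1+ψ₁(Kᵢ−1)) = 0.
Feasibility: ΣzᵢKᵢ = 1.550, Σzᵢ/Kᵢ = 1.171 — both > 1, two phases present.
Newton iteration, ψ₁⁰ = 0.58:
  ψ₁ = 0.580: g = 0.0460, g' = -0.494 → ψ₁ = 0.673
  ψ₁ = 0.673: g = 0.0007, g' = -0.483 → ψ₁ = 0.674
Converged at ψ₁ = 0.674.
Drum-1 compositions:
  THF: x = 0.078, y = 0.301
  toluene: x = 0.372, y = 0.446
  o-xylene: x = 0.550, y = 0.253
Drum-2 feed = drum-1 vapor: z₂ = (0.3006, 0.4462, 0.2532).
Drum 2:
Let ψ₂ = V/F and solve Σ zᵢ(Kᵢ−1)/(1+ψ₂(Kᵢ−1)) = 0.
Check two-phase: ΣzᵢKᵢ = 1.195 > 1 and Σzᵢ/Kᵢ = 1.527 > 1, so g(0) = 0.195 > 0 and g(1) = -0.527 < 0.
Iterate (Newton) starting at ψ₂ = 0.58:
  ψ₂ = 0.580: g = -0.1598, g' = -0.577 → ψ₂ = 0.303
  ψ₂ = 0.303: g = -0.0082, g' = -0.557 → ψ₂ = 0.289
Converged at ψ₂ = 0.289.
  THF: x = 0.208, y = 0.530
  toluene: x = 0.475, y = 0.375
  o-xylene: x = 0.317, y = 0.095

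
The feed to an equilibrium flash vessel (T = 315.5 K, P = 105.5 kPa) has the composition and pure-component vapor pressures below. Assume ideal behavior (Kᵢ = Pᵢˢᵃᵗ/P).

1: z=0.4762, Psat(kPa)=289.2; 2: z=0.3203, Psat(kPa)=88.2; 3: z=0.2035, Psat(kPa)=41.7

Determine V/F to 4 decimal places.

Raoult's law: Kᵢ = Pᵢˢᵃᵗ/P = Pᵢˢᵃᵗ/105.5.
  K_1 = 289.2/105.5 = 2.741232, K_2 = 88.2/105.5 = 0.836019, K_3 = 41.7/105.5 = 0.395261
Iterate (Newton) starting at V/F = 0.51:
  V/F = 0.5100: g = 0.20391, g' = -0.5709 → V/F = 0.8672
  V/F = 0.8672: g = 0.01035, g' = -0.5699 → V/F = 0.8854
  V/F = 0.8854: g = -0.00009, g' = -0.5801 → V/F = 0.8852
Converged at V/F = 0.8852.

V/F = 0.8852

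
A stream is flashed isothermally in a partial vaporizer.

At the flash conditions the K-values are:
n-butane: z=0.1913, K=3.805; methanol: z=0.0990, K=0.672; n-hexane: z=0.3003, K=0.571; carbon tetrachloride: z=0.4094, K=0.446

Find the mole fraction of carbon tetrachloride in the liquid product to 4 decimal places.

Material balance + equilibrium reduce to Σ zᵢ(Kᵢ−1)/(1+β(Kᵢ−1)) = 0.
g(0) = ΣzᵢKᵢ − 1 = 0.1485 and g(1) = 1 − Σzᵢ/Kᵢ = -0.6415, so a root lies in (0, 1).
Iterate (Newton) starting at β = 0.5:
  β = 0.5000: g = -0.29320, g' = -0.6060 → β = 0.0161
  β = 0.0161: g = 0.12215, g' = -1.5724 → β = 0.0938
  β = 0.0938: g = 0.01784, g' = -1.1545 → β = 0.1093
  β = 0.1093: g = 0.00046, g' = -1.0965 → β = 0.1097
Converged at β = 0.1097.
Compositions from xᵢ = zᵢ/(1+β(Kᵢ−1)), yᵢ = Kᵢxᵢ:
  n-butane: x = 0.1463, y = 0.5566
  methanol: x = 0.1027, y = 0.0690
  n-hexane: x = 0.3151, y = 0.1799
  carbon tetrachloride: x = 0.4359, y = 0.1944

x_carbon tetrachloride = 0.4359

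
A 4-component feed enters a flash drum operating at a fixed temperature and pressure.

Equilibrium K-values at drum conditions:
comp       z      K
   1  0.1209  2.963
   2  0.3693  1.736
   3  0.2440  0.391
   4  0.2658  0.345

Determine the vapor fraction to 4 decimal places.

ψ = 0.2583

Let ψ = V/F and solve Σ zᵢ(Kᵢ−1)/(1+ψ(Kᵢ−1)) = 0.
g(0) = ΣzᵢKᵢ − 1 = 0.1864 and g(1) = 1 − Σzᵢ/Kᵢ = -0.6480, so a root lies in (0, 1).
Iterate (Newton) starting at ψ = 0.5:
  ψ = 0.5000: g = -0.15408, g' = -0.6648 → ψ = 0.2682
  ψ = 0.2682: g = -0.00635, g' = -0.6365 → ψ = 0.2582
  ψ = 0.2582: g = 0.00001, g' = -0.6390 → ψ = 0.2583
Converged at ψ = 0.2583.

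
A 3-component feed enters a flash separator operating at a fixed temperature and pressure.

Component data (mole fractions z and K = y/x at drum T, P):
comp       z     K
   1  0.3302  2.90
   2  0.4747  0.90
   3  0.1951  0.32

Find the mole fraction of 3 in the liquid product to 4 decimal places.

x_3 = 0.3435

Material balance + equilibrium reduce to Σ zᵢ(Kᵢ−1)/(1+ψ(Kᵢ−1)) = 0.
Feasibility: ΣzᵢKᵢ = 1.4472, Σzᵢ/Kᵢ = 1.2510 — both > 1, two phases present.
Iterate (Newton) starting at ψ = 0.5:
  ψ = 0.5000: g = 0.07075, g' = -0.5258 → ψ = 0.6346
  ψ = 0.6346: g = 0.00039, g' = -0.5296 → ψ = 0.6353
Converged at ψ = 0.6353.
Compositions from xᵢ = zᵢ/(1+ψ(Kᵢ−1)), yᵢ = Kᵢxᵢ:
  1: x = 0.1496, y = 0.4339
  2: x = 0.5069, y = 0.4562
  3: x = 0.3435, y = 0.1099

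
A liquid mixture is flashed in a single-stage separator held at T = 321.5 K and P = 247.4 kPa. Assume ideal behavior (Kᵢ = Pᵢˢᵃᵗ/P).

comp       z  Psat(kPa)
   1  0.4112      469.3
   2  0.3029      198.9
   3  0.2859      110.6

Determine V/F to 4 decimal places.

V/F = 0.4119

Raoult's law: Kᵢ = Pᵢˢᵃᵗ/P = Pᵢˢᵃᵗ/247.4.
  K_1 = 469.3/247.4 = 1.896928, K_2 = 198.9/247.4 = 0.803961, K_3 = 110.6/247.4 = 0.447049
Material balance + equilibrium reduce to Σ zᵢ(Kᵢ−1)/(1+V/F(Kᵢ−1)) = 0.
Feasibility: ΣzᵢKᵢ = 1.1513, Σzᵢ/Kᵢ = 1.2331 — both > 1, two phases present.
Newton–Raphson from V/F = 0.5:
  V/F = 0.5000: g = -0.02970, g' = -0.3390 → V/F = 0.4124
  V/F = 0.4124: g = -0.00015, g' = -0.3367 → V/F = 0.4119
Converged at V/F = 0.4119.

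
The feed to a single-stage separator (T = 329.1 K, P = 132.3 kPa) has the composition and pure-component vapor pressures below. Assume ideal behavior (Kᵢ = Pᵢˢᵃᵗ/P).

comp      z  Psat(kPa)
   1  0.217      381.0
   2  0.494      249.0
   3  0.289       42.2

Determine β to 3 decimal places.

β = 0.784

Raoult's law: Kᵢ = Pᵢˢᵃᵗ/P = Pᵢˢᵃᵗ/132.3.
  K_1 = 381.0/132.3 = 2.87982, K_2 = 249.0/132.3 = 1.88209, K_3 = 42.2/132.3 = 0.31897
Let β = V/F and solve Σ zᵢ(Kᵢ−1)/(1+β(Kᵢ−1)) = 0.
g(0) = ΣzᵢKᵢ − 1 = 0.647 and g(1) = 1 − Σzᵢ/Kᵢ = -0.244, so a root lies in (0, 1).
Newton–Raphson from β = 0.5:
  β = 0.500: g = 0.2142, g' = -0.697 → β = 0.807
  β = 0.807: g = -0.0207, g' = -0.913 → β = 0.785
  β = 0.785: g = -0.0004, g' = -0.878 → β = 0.784
Converged at β = 0.784.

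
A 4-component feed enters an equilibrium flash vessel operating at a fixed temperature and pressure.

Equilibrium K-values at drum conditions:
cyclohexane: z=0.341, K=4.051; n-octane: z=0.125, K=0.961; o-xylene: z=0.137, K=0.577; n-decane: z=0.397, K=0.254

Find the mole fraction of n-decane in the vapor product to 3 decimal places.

Rachford–Rice: g(V/F) = Σ zᵢ(Kᵢ−1)/(1+V/F(Kᵢ−1)) = 0.
Feasibility: ΣzᵢKᵢ = 1.681, Σzᵢ/Kᵢ = 2.015 — both > 1, two phases present.
Newton iteration, V/F⁰ = 0.63:
  V/F = 0.630: g = -0.2867, g' = -1.204 → V/F = 0.392
  V/F = 0.392: g = -0.0190, g' = -1.135 → V/F = 0.375
Converged at V/F = 0.375.
Compositions from xᵢ = zᵢ/(1+V/F(Kᵢ−1)), yᵢ = Kᵢxᵢ:
  cyclohexane: x = 0.159, y = 0.644
  n-octane: x = 0.127, y = 0.122
  o-xylene: x = 0.163, y = 0.094
  n-decane: x = 0.551, y = 0.140

y_n-decane = 0.140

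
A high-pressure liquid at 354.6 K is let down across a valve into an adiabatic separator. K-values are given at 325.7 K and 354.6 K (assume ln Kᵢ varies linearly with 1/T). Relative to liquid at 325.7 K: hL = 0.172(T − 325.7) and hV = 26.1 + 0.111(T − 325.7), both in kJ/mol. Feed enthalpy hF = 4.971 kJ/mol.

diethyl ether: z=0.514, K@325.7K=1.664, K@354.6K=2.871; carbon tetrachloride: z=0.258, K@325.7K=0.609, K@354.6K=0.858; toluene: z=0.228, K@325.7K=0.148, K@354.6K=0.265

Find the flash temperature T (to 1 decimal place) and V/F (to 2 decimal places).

Adiabatic flash: solve Rachford–Rice at each trial T, then check hF = ψ·hV(T) + (1−ψ)·hL(T).
  T = 325.7 K: K = (1.664, 0.609, 0.148), RR gives ψ = 0.106, H_out = 2.771 kJ/mol
  T = 354.6 K: K = (2.871, 0.858, 0.265), RR gives ψ = 0.734, H_out = 22.845 kJ/mol
  T = 340.1 K: K = (2.209, 0.728, 0.200), RR gives ψ = 0.503, H_out = 15.164 kJ/mol
  T = 332.9 K: K = (1.923, 0.667, 0.173), RR gives ψ = 0.343, H_out = 10.043 kJ/mol
  T = 329.3 K: K = (1.790, 0.638, 0.160), RR gives ψ = 0.238, H_out = 6.790 kJ/mol
  T = 327.5 K: K = (1.726, 0.623, 0.154), RR gives ψ = 0.177, H_out = 4.898 kJ/mol
Linear interpolation between T = 327.5 (H_out = 4.898) and T = 329.3 (H_out = 6.790) on hF = 4.971 gives T ≈ 327.6 K, at which ψ = 0.18.

T = 327.6 K, V/F = 0.18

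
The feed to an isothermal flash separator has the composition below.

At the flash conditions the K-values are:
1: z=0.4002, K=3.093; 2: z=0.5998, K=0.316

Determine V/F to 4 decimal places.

Binary case is linear: z₁(K₁−1)(1+V/F(K₂−1)) + z₂(K₂−1)(1+V/F(K₁−1)) = 0
⇒ V/F = [z₁(K₁−1)+z₂(K₂−1)] / [−(K₁−1)(K₂−1)] = 0.42736/1.43161 = 0.2985

V/F = 0.2985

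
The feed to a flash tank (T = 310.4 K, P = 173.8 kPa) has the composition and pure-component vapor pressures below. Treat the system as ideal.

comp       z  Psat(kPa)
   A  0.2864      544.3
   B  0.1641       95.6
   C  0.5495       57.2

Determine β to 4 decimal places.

β = 0.1263

Raoult's law: Kᵢ = Pᵢˢᵃᵗ/P = Pᵢˢᵃᵗ/173.8.
  K_A = 544.3/173.8 = 3.131761, K_B = 95.6/173.8 = 0.550058, K_C = 57.2/173.8 = 0.329114
Rachford–Rice: g(β) = Σ zᵢ(Kᵢ−1)/(1+β(Kᵢ−1)) = 0.
Check two-phase: ΣzᵢKᵢ = 1.1680 > 1 and Σzᵢ/Kᵢ = 2.0594 > 1, so g(0) = 0.1680 > 0 and g(1) = -1.0594 < 0.
Newton–Raphson from β = 0.5:
  β = 0.5000: g = -0.35447, g' = -0.9203 → β = 0.1148
  β = 0.1148: g = 0.01320, g' = -1.1672 → β = 0.1261
  β = 0.1261: g = 0.00015, g' = -1.1409 → β = 0.1263
Converged at β = 0.1263.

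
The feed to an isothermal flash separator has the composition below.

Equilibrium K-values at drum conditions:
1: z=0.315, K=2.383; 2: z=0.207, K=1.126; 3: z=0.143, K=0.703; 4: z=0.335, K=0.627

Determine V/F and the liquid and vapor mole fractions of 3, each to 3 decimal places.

Material balance + equilibrium reduce to Σ zᵢ(Kᵢ−1)/(1+V/F(Kᵢ−1)) = 0.
g(0) = ΣzᵢKᵢ − 1 = 0.294 and g(1) = 1 − Σzᵢ/Kᵢ = -0.054, so a root lies in (0, 1).
Newton iteration, V/F⁰ = 0.5:
  V/F = 0.500: g = 0.0786, g' = -0.301 → V/F = 0.761
  V/F = 0.761: g = 0.0067, g' = -0.258 → V/F = 0.787
Converged at V/F = 0.787.
Compositions from xᵢ = zᵢ/(1+V/F(Kᵢ−1)), yᵢ = Kᵢxᵢ:
  1: x = 0.151, y = 0.359
  2: x = 0.188, y = 0.212
  3: x = 0.187, y = 0.131
  4: x = 0.474, y = 0.297

V/F = 0.787, x_3 = 0.187, y_3 = 0.131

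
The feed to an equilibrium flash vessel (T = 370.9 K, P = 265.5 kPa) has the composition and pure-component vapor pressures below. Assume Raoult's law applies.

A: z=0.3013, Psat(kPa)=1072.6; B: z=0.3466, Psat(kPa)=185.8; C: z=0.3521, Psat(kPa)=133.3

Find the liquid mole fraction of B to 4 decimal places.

Raoult's law: Kᵢ = Pᵢˢᵃᵗ/P = Pᵢˢᵃᵗ/265.5.
  K_A = 1072.6/265.5 = 4.039925, K_B = 185.8/265.5 = 0.699812, K_C = 133.3/265.5 = 0.502072
Material balance + equilibrium reduce to Σ zᵢ(Kᵢ−1)/(1+V/F(Kᵢ−1)) = 0.
g(0) = ΣzᵢKᵢ − 1 = 0.6366 and g(1) = 1 − Σzᵢ/Kᵢ = -0.2712, so a root lies in (0, 1).
Newton–Raphson from V/F = 0.61:
  V/F = 0.6100: g = -0.05828, g' = -0.5686 → V/F = 0.5075
  V/F = 0.5075: g = 0.00286, g' = -0.6304 → V/F = 0.5120
  V/F = 0.5120: g = 0.00001, g' = -0.6269 → V/F = 0.5121
Converged at V/F = 0.5121.
Compositions from xᵢ = zᵢ/(1+V/F(Kᵢ−1)), yᵢ = Kᵢxᵢ:
  A: x = 0.1179, y = 0.4761
  B: x = 0.4096, y = 0.2866
  C: x = 0.4726, y = 0.2373

x_B = 0.4096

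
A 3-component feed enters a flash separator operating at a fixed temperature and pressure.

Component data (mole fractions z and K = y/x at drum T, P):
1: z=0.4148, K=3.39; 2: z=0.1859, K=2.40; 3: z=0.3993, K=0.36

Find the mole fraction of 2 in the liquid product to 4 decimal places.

x_2 = 0.0913

Rachford–Rice: g(V/F) = Σ zᵢ(Kᵢ−1)/(1+V/F(Kᵢ−1)) = 0.
g(0) = ΣzᵢKᵢ − 1 = 0.9961 and g(1) = 1 − Σzᵢ/Kᵢ = -0.3090, so a root lies in (0, 1).
Newton iteration, V/F⁰ = 0.5:
  V/F = 0.5000: g = 0.22893, g' = -0.9716 → V/F = 0.7356
  V/F = 0.7356: g = 0.00474, g' = -0.9839 → V/F = 0.7404
Converged at V/F = 0.7404.
Compositions from xᵢ = zᵢ/(1+V/F(Kᵢ−1)), yᵢ = Kᵢxᵢ:
  1: x = 0.1498, y = 0.5077
  2: x = 0.0913, y = 0.2191
  3: x = 0.7590, y = 0.2732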